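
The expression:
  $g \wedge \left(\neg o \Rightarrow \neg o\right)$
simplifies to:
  $g$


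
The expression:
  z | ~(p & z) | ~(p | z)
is always true.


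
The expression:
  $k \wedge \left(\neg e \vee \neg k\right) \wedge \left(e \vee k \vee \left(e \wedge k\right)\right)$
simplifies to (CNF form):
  $k \wedge \neg e$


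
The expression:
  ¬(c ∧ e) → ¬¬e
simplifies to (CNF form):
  e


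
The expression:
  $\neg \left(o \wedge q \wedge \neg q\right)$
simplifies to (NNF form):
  $\text{True}$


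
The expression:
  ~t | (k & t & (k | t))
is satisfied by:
  {k: True, t: False}
  {t: False, k: False}
  {t: True, k: True}


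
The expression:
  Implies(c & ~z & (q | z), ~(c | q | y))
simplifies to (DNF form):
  z | ~c | ~q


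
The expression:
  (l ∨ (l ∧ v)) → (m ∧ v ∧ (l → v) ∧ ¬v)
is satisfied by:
  {l: False}


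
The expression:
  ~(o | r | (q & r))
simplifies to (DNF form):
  ~o & ~r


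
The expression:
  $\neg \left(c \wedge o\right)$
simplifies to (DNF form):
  $\neg c \vee \neg o$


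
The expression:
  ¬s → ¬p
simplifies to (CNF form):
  s ∨ ¬p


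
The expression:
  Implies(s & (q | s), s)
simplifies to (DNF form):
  True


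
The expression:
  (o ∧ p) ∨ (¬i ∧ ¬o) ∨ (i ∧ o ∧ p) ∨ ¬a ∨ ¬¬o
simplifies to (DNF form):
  o ∨ ¬a ∨ ¬i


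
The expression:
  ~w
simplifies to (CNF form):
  ~w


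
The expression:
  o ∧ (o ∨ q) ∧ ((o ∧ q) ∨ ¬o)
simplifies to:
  o ∧ q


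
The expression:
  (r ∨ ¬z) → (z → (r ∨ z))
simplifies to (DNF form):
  True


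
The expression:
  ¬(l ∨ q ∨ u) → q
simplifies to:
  l ∨ q ∨ u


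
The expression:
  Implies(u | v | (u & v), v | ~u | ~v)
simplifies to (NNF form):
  True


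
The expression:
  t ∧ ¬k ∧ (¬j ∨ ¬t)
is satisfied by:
  {t: True, j: False, k: False}


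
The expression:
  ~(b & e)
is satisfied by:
  {e: False, b: False}
  {b: True, e: False}
  {e: True, b: False}


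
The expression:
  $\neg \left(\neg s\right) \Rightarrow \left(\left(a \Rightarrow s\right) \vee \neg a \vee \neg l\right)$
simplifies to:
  $\text{True}$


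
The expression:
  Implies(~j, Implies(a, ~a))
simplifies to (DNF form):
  j | ~a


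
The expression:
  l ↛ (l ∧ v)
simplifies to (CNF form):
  l ∧ ¬v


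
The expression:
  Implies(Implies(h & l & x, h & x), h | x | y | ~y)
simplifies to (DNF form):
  True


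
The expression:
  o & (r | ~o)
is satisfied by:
  {r: True, o: True}


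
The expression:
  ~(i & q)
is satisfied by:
  {q: False, i: False}
  {i: True, q: False}
  {q: True, i: False}


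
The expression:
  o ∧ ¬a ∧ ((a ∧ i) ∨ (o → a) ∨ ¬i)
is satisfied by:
  {o: True, i: False, a: False}


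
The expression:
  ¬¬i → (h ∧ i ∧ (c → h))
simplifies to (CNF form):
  h ∨ ¬i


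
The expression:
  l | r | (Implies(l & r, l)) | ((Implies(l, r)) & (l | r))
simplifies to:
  True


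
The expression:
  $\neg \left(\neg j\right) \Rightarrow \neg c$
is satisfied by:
  {c: False, j: False}
  {j: True, c: False}
  {c: True, j: False}


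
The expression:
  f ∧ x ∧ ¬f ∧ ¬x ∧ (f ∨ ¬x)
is never true.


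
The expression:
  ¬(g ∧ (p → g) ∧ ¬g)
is always true.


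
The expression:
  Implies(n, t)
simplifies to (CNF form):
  t | ~n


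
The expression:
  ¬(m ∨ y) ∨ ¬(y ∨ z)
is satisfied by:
  {y: False, m: False, z: False}
  {z: True, y: False, m: False}
  {m: True, y: False, z: False}


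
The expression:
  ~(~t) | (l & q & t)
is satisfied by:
  {t: True}


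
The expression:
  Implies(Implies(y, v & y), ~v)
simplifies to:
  ~v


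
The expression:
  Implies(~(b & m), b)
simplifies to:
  b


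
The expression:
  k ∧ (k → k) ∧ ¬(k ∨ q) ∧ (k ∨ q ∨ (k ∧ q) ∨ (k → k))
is never true.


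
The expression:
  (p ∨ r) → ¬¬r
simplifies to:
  r ∨ ¬p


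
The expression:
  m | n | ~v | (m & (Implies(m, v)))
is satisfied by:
  {n: True, m: True, v: False}
  {n: True, v: False, m: False}
  {m: True, v: False, n: False}
  {m: False, v: False, n: False}
  {n: True, m: True, v: True}
  {n: True, v: True, m: False}
  {m: True, v: True, n: False}


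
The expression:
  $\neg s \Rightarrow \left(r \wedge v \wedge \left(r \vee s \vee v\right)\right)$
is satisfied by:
  {r: True, s: True, v: True}
  {r: True, s: True, v: False}
  {s: True, v: True, r: False}
  {s: True, v: False, r: False}
  {r: True, v: True, s: False}


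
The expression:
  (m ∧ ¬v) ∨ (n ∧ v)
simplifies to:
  (m ∧ ¬v) ∨ (n ∧ v)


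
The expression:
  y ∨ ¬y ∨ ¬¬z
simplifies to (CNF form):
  True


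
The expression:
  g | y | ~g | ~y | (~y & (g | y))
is always true.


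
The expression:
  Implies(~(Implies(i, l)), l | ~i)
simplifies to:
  l | ~i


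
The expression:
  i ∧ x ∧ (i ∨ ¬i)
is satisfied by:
  {i: True, x: True}


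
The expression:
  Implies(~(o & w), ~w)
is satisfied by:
  {o: True, w: False}
  {w: False, o: False}
  {w: True, o: True}


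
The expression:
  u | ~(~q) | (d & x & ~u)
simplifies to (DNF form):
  q | u | (d & x)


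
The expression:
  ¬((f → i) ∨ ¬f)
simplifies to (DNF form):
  f ∧ ¬i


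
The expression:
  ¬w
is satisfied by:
  {w: False}


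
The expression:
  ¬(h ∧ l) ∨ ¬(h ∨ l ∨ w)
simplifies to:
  ¬h ∨ ¬l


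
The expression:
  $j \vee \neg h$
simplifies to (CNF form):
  $j \vee \neg h$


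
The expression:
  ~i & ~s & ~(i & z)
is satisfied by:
  {i: False, s: False}


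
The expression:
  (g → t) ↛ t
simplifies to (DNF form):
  ¬g ∧ ¬t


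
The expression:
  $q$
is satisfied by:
  {q: True}


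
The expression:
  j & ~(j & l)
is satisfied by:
  {j: True, l: False}


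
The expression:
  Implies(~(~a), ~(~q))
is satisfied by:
  {q: True, a: False}
  {a: False, q: False}
  {a: True, q: True}


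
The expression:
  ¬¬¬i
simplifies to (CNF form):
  ¬i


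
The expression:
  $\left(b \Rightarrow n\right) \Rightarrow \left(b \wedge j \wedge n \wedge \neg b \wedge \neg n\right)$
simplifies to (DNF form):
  $b \wedge \neg n$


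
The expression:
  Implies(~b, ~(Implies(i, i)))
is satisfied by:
  {b: True}


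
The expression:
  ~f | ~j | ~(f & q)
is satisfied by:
  {q: False, j: False, f: False}
  {f: True, q: False, j: False}
  {j: True, q: False, f: False}
  {f: True, j: True, q: False}
  {q: True, f: False, j: False}
  {f: True, q: True, j: False}
  {j: True, q: True, f: False}


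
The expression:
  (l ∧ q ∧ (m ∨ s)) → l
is always true.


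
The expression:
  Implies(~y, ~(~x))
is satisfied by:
  {y: True, x: True}
  {y: True, x: False}
  {x: True, y: False}


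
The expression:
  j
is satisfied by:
  {j: True}


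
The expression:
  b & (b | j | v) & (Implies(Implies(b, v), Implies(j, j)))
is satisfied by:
  {b: True}


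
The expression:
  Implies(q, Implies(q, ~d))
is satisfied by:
  {q: False, d: False}
  {d: True, q: False}
  {q: True, d: False}


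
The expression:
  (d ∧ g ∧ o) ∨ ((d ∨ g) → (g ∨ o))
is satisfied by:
  {o: True, g: True, d: False}
  {o: True, g: False, d: False}
  {g: True, o: False, d: False}
  {o: False, g: False, d: False}
  {d: True, o: True, g: True}
  {d: True, o: True, g: False}
  {d: True, g: True, o: False}


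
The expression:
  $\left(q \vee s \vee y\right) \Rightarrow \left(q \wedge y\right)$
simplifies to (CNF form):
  $\left(q \vee \neg s\right) \wedge \left(q \vee \neg y\right) \wedge \left(y \vee \neg q\right)$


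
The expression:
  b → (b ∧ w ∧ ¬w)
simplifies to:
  ¬b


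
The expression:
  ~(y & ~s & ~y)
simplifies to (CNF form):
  True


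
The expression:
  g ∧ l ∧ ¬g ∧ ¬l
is never true.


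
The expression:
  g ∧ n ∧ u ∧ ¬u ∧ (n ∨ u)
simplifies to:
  False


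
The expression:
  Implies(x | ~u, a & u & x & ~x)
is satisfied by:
  {u: True, x: False}


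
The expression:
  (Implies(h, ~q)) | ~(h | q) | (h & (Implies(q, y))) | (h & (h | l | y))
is always true.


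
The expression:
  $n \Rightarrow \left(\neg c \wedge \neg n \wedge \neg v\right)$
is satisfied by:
  {n: False}


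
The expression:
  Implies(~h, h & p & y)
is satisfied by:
  {h: True}


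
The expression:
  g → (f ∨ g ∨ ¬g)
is always true.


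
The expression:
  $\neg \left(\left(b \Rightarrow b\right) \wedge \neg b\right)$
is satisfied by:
  {b: True}


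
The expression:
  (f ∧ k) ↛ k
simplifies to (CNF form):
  False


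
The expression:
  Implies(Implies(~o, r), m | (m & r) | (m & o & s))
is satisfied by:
  {m: True, o: False, r: False}
  {r: True, m: True, o: False}
  {m: True, o: True, r: False}
  {r: True, m: True, o: True}
  {r: False, o: False, m: False}


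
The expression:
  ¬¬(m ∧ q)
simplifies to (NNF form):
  m ∧ q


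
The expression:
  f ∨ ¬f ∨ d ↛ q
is always true.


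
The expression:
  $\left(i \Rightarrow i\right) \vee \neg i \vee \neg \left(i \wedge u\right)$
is always true.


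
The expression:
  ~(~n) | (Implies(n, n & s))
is always true.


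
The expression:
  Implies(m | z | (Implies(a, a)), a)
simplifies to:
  a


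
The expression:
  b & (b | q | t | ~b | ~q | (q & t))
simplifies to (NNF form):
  b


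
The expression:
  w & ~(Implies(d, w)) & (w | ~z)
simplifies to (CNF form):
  False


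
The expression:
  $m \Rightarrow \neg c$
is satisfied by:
  {m: False, c: False}
  {c: True, m: False}
  {m: True, c: False}


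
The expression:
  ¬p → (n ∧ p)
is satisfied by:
  {p: True}


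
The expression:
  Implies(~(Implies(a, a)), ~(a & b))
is always true.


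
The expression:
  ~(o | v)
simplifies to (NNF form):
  ~o & ~v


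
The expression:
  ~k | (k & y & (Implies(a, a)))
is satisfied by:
  {y: True, k: False}
  {k: False, y: False}
  {k: True, y: True}


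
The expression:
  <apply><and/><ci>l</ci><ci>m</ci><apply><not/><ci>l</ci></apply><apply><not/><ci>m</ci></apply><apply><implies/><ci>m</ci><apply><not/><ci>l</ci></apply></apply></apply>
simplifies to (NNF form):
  <false/>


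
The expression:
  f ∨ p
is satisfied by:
  {p: True, f: True}
  {p: True, f: False}
  {f: True, p: False}


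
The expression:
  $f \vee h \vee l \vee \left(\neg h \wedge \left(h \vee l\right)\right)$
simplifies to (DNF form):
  $f \vee h \vee l$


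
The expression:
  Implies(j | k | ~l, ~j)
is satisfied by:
  {j: False}


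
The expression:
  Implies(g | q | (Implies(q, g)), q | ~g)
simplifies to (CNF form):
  q | ~g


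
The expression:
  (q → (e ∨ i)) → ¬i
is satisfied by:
  {i: False}


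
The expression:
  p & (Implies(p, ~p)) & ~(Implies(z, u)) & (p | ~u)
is never true.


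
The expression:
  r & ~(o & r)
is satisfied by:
  {r: True, o: False}


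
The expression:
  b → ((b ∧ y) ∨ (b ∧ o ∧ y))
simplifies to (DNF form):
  y ∨ ¬b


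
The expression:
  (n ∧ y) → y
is always true.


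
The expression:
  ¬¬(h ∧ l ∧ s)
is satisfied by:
  {h: True, s: True, l: True}


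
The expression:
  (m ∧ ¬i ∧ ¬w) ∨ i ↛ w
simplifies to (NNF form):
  ¬w ∧ (i ∨ m)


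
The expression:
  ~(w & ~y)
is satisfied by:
  {y: True, w: False}
  {w: False, y: False}
  {w: True, y: True}


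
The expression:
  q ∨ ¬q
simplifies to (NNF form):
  True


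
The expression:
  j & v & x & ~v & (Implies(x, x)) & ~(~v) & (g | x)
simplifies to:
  False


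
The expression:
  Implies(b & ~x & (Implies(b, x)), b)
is always true.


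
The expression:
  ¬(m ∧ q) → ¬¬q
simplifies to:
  q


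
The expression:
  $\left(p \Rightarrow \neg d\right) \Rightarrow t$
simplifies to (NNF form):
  $t \vee \left(d \wedge p\right)$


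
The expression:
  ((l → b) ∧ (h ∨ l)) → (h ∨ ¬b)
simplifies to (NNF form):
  h ∨ ¬b ∨ ¬l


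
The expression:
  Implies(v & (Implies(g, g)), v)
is always true.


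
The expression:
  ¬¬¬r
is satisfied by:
  {r: False}


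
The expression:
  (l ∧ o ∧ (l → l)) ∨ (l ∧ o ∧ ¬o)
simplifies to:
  l ∧ o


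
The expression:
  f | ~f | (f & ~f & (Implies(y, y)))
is always true.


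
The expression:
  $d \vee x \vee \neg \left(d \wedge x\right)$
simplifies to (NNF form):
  $\text{True}$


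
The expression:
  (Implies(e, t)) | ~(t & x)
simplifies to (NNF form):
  True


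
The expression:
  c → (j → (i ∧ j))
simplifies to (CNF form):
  i ∨ ¬c ∨ ¬j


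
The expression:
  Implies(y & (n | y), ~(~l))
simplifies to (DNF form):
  l | ~y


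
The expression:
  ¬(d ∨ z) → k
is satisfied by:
  {d: True, k: True, z: True}
  {d: True, k: True, z: False}
  {d: True, z: True, k: False}
  {d: True, z: False, k: False}
  {k: True, z: True, d: False}
  {k: True, z: False, d: False}
  {z: True, k: False, d: False}


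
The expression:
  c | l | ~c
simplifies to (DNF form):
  True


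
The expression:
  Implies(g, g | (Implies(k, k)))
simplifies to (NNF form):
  True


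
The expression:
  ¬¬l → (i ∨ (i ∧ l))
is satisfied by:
  {i: True, l: False}
  {l: False, i: False}
  {l: True, i: True}


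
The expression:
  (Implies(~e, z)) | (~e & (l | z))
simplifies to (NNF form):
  e | l | z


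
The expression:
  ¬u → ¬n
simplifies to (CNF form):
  u ∨ ¬n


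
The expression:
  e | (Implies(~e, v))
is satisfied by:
  {v: True, e: True}
  {v: True, e: False}
  {e: True, v: False}


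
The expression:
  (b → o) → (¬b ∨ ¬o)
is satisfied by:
  {o: False, b: False}
  {b: True, o: False}
  {o: True, b: False}


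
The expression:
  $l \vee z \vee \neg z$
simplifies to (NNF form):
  $\text{True}$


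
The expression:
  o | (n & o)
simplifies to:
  o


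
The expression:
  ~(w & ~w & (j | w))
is always true.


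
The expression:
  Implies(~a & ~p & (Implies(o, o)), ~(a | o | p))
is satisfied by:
  {a: True, p: True, o: False}
  {a: True, p: False, o: False}
  {p: True, a: False, o: False}
  {a: False, p: False, o: False}
  {a: True, o: True, p: True}
  {a: True, o: True, p: False}
  {o: True, p: True, a: False}


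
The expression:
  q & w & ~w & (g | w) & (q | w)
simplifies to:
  False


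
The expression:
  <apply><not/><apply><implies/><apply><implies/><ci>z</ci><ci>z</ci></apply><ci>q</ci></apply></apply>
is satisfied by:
  {q: False}


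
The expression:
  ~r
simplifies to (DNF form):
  ~r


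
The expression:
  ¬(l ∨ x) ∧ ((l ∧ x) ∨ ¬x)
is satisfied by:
  {x: False, l: False}


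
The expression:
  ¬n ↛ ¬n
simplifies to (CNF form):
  False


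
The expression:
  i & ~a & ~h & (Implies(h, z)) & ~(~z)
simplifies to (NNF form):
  i & z & ~a & ~h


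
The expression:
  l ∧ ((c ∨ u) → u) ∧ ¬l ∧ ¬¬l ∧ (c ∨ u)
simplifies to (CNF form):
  False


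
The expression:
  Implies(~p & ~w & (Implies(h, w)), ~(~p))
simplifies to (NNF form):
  h | p | w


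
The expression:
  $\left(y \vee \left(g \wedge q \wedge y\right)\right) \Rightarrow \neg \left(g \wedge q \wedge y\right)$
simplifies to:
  $\neg g \vee \neg q \vee \neg y$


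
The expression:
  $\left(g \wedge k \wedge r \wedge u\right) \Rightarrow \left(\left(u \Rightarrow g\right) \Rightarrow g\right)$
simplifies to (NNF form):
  $\text{True}$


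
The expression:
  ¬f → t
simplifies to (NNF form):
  f ∨ t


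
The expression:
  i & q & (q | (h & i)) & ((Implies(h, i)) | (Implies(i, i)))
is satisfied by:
  {i: True, q: True}


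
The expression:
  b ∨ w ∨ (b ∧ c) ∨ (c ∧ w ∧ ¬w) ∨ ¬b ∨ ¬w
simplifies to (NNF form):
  True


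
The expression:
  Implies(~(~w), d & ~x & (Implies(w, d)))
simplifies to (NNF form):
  ~w | (d & ~x)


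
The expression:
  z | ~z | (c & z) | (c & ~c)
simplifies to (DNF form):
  True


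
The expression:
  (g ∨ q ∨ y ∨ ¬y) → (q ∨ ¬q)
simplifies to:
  True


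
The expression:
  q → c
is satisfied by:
  {c: True, q: False}
  {q: False, c: False}
  {q: True, c: True}


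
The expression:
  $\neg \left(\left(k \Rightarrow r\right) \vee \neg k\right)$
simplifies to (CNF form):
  $k \wedge \neg r$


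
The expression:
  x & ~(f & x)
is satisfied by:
  {x: True, f: False}


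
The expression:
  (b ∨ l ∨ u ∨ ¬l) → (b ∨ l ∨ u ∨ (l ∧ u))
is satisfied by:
  {b: True, l: True, u: True}
  {b: True, l: True, u: False}
  {b: True, u: True, l: False}
  {b: True, u: False, l: False}
  {l: True, u: True, b: False}
  {l: True, u: False, b: False}
  {u: True, l: False, b: False}


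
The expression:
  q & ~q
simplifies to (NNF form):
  False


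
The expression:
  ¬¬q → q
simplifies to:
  True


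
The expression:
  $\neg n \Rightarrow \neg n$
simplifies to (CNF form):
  $\text{True}$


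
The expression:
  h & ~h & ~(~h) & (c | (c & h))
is never true.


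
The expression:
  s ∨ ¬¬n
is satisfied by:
  {n: True, s: True}
  {n: True, s: False}
  {s: True, n: False}


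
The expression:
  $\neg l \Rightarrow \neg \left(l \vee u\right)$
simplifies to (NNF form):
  $l \vee \neg u$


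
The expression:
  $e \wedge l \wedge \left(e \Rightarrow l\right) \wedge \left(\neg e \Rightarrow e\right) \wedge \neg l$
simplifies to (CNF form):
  $\text{False}$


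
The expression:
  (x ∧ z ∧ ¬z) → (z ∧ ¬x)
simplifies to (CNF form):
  True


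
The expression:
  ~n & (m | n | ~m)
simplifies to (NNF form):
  ~n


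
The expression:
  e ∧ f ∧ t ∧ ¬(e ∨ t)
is never true.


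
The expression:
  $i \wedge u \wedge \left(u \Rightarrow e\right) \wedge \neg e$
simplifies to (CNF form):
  $\text{False}$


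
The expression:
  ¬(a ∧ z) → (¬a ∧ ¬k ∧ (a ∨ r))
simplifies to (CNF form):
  (a ∨ r) ∧ (a ∨ ¬k) ∧ (z ∨ ¬a)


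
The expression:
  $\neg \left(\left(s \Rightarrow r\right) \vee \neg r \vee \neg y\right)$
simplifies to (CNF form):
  $\text{False}$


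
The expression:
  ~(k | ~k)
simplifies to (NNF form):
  False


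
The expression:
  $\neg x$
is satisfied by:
  {x: False}


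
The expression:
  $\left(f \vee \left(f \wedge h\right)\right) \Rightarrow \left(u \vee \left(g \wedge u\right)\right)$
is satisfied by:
  {u: True, f: False}
  {f: False, u: False}
  {f: True, u: True}


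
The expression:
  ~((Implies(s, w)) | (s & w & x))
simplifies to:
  s & ~w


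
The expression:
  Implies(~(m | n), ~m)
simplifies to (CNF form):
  True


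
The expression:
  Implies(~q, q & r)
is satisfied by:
  {q: True}


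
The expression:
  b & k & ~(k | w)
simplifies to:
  False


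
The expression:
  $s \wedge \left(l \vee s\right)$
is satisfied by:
  {s: True}


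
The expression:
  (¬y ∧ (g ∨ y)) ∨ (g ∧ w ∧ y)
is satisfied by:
  {w: True, g: True, y: False}
  {g: True, y: False, w: False}
  {y: True, w: True, g: True}


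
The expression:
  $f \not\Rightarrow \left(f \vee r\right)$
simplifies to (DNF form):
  $\text{False}$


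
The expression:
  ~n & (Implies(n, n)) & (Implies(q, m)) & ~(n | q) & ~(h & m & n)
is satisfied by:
  {n: False, q: False}


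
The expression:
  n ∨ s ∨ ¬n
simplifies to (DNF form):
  True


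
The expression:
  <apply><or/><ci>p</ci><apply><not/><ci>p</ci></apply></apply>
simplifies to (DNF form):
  <true/>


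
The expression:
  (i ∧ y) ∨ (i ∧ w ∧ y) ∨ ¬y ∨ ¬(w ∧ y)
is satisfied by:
  {i: True, w: False, y: False}
  {w: False, y: False, i: False}
  {i: True, y: True, w: False}
  {y: True, w: False, i: False}
  {i: True, w: True, y: False}
  {w: True, i: False, y: False}
  {i: True, y: True, w: True}


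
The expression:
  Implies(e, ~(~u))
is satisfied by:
  {u: True, e: False}
  {e: False, u: False}
  {e: True, u: True}


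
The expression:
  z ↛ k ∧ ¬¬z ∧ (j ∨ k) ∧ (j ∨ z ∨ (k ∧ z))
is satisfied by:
  {z: True, j: True, k: False}


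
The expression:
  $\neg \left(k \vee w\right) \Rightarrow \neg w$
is always true.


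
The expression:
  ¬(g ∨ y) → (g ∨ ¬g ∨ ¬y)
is always true.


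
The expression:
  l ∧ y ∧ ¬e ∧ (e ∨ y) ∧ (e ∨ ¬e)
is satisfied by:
  {y: True, l: True, e: False}


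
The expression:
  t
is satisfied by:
  {t: True}


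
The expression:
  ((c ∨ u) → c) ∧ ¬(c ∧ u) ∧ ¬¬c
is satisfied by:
  {c: True, u: False}


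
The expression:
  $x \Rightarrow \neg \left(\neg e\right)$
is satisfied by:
  {e: True, x: False}
  {x: False, e: False}
  {x: True, e: True}


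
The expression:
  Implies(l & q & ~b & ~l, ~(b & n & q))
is always true.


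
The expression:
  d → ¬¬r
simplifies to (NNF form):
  r ∨ ¬d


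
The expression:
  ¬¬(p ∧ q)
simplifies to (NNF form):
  p ∧ q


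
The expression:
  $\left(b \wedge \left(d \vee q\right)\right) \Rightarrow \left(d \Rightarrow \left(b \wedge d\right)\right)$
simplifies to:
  $\text{True}$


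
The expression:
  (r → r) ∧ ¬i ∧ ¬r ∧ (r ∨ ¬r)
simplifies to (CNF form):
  ¬i ∧ ¬r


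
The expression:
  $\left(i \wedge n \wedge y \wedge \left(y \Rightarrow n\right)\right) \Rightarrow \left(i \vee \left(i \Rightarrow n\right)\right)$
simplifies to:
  $\text{True}$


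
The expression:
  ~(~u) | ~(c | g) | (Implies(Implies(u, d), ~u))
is always true.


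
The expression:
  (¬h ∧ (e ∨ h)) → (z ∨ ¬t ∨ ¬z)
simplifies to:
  True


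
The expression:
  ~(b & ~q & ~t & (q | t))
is always true.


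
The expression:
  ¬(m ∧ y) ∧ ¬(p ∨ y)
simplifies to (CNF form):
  ¬p ∧ ¬y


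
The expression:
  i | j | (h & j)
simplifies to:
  i | j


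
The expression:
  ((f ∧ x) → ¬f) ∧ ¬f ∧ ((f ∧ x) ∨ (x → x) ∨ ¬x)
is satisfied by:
  {f: False}


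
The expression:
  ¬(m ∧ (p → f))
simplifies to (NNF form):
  (p ∧ ¬f) ∨ ¬m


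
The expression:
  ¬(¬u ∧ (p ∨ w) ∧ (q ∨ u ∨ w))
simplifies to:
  u ∨ (¬p ∧ ¬w) ∨ (¬q ∧ ¬w)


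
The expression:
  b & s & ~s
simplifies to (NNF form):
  False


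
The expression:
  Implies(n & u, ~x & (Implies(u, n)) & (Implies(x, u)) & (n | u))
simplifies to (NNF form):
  ~n | ~u | ~x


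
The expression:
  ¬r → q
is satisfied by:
  {r: True, q: True}
  {r: True, q: False}
  {q: True, r: False}


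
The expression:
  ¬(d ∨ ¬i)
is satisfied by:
  {i: True, d: False}


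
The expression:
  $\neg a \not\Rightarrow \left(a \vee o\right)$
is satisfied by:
  {o: False, a: False}


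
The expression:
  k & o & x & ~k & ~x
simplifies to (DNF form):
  False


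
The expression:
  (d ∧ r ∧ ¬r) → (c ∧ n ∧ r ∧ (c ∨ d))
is always true.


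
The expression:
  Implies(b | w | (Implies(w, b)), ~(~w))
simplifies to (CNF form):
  w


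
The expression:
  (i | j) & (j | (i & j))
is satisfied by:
  {j: True}


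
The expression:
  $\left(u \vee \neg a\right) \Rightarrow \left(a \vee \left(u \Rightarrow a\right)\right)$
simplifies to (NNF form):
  $a \vee \neg u$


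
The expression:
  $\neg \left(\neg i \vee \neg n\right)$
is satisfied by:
  {i: True, n: True}


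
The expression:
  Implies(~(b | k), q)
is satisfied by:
  {b: True, q: True, k: True}
  {b: True, q: True, k: False}
  {b: True, k: True, q: False}
  {b: True, k: False, q: False}
  {q: True, k: True, b: False}
  {q: True, k: False, b: False}
  {k: True, q: False, b: False}


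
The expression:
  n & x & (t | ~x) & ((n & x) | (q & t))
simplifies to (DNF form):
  n & t & x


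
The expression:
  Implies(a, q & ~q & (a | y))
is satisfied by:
  {a: False}


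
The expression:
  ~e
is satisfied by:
  {e: False}


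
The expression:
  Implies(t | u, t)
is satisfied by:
  {t: True, u: False}
  {u: False, t: False}
  {u: True, t: True}


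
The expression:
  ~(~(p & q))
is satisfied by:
  {p: True, q: True}


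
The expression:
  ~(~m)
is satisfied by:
  {m: True}


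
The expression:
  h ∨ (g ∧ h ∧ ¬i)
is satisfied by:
  {h: True}


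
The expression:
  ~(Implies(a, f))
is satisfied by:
  {a: True, f: False}


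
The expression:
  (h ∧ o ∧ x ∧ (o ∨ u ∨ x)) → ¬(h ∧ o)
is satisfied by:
  {h: False, o: False, x: False}
  {x: True, h: False, o: False}
  {o: True, h: False, x: False}
  {x: True, o: True, h: False}
  {h: True, x: False, o: False}
  {x: True, h: True, o: False}
  {o: True, h: True, x: False}


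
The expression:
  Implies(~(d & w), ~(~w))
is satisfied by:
  {w: True}


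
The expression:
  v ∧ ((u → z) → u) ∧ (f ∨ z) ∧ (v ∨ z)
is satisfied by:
  {z: True, f: True, u: True, v: True}
  {z: True, u: True, v: True, f: False}
  {f: True, u: True, v: True, z: False}


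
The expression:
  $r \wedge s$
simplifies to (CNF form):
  $r \wedge s$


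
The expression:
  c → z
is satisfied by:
  {z: True, c: False}
  {c: False, z: False}
  {c: True, z: True}


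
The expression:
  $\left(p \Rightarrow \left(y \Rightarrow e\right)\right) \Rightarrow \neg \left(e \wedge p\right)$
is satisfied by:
  {p: False, e: False}
  {e: True, p: False}
  {p: True, e: False}


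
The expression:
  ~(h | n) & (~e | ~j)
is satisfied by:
  {n: False, h: False, e: False, j: False}
  {j: True, n: False, h: False, e: False}
  {e: True, n: False, h: False, j: False}


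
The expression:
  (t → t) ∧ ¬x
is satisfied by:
  {x: False}


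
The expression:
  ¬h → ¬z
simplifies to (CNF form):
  h ∨ ¬z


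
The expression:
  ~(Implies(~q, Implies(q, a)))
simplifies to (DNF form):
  False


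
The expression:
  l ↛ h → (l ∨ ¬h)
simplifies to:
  True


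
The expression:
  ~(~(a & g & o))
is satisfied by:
  {a: True, g: True, o: True}


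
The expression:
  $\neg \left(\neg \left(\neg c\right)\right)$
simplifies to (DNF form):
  $\neg c$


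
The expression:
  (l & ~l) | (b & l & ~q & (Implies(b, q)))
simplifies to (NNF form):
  False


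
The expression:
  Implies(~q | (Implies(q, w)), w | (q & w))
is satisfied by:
  {q: True, w: True}
  {q: True, w: False}
  {w: True, q: False}


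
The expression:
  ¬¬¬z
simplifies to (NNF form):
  ¬z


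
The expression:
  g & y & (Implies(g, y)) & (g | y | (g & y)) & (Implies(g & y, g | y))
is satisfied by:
  {g: True, y: True}


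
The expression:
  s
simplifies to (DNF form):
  s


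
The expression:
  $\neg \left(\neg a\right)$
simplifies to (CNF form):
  $a$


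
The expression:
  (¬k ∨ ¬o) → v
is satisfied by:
  {o: True, v: True, k: True}
  {o: True, v: True, k: False}
  {v: True, k: True, o: False}
  {v: True, k: False, o: False}
  {o: True, k: True, v: False}


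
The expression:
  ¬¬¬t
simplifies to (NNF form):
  ¬t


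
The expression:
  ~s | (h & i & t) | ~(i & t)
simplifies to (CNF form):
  h | ~i | ~s | ~t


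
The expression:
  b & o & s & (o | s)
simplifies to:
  b & o & s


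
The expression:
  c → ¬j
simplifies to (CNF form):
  ¬c ∨ ¬j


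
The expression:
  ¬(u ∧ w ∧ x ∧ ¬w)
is always true.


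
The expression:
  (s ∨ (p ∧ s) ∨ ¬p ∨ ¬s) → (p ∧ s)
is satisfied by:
  {p: True, s: True}


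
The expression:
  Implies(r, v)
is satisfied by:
  {v: True, r: False}
  {r: False, v: False}
  {r: True, v: True}


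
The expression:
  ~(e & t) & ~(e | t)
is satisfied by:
  {e: False, t: False}


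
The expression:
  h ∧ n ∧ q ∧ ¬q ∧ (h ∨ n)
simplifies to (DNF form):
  False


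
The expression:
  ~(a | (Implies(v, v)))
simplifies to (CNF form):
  False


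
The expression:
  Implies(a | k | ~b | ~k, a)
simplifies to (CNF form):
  a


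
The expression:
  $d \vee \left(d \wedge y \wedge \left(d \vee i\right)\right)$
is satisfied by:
  {d: True}


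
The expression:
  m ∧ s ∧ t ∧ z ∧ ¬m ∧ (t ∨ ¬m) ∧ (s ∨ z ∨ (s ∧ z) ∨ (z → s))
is never true.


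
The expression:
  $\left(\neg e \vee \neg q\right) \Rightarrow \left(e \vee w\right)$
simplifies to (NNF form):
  $e \vee w$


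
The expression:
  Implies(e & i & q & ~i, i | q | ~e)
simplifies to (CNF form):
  True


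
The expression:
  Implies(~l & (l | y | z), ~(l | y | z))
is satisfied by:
  {l: True, y: False, z: False}
  {z: True, l: True, y: False}
  {l: True, y: True, z: False}
  {z: True, l: True, y: True}
  {z: False, y: False, l: False}


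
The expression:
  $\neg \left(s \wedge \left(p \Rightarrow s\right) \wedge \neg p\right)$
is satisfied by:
  {p: True, s: False}
  {s: False, p: False}
  {s: True, p: True}


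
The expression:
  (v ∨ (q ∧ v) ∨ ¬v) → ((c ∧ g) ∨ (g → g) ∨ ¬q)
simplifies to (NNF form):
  True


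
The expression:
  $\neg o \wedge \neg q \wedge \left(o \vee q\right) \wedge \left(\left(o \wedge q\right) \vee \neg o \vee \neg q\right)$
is never true.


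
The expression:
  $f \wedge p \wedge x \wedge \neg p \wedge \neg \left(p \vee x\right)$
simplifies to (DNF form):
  $\text{False}$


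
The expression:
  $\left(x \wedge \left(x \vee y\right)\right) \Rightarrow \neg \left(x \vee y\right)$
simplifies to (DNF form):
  $\neg x$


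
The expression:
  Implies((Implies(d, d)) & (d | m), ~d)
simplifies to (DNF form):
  ~d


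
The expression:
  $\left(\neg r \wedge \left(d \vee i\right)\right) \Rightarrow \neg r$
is always true.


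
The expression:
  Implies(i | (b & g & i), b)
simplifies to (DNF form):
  b | ~i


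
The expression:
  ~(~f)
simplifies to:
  f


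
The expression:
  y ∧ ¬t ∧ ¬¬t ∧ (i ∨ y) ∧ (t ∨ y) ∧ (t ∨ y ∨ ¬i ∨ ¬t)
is never true.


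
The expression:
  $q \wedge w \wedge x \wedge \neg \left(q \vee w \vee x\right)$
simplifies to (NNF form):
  $\text{False}$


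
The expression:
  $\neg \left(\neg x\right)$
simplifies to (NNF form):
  $x$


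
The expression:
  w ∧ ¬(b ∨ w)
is never true.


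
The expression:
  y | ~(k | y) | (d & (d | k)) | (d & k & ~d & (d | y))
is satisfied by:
  {y: True, d: True, k: False}
  {y: True, k: False, d: False}
  {d: True, k: False, y: False}
  {d: False, k: False, y: False}
  {y: True, d: True, k: True}
  {y: True, k: True, d: False}
  {d: True, k: True, y: False}


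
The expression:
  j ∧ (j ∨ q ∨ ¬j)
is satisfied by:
  {j: True}


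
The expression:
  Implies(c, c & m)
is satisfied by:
  {m: True, c: False}
  {c: False, m: False}
  {c: True, m: True}


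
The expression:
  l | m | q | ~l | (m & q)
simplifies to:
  True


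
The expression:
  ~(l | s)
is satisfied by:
  {l: False, s: False}


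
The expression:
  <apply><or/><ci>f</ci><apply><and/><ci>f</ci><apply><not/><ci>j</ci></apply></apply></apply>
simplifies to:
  <ci>f</ci>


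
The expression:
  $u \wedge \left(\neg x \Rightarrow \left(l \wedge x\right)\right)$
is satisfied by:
  {u: True, x: True}


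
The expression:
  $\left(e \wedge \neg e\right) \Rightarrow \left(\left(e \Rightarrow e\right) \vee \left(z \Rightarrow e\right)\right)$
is always true.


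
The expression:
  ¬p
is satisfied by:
  {p: False}


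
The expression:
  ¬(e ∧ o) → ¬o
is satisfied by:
  {e: True, o: False}
  {o: False, e: False}
  {o: True, e: True}


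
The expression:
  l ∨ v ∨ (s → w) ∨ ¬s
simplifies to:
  l ∨ v ∨ w ∨ ¬s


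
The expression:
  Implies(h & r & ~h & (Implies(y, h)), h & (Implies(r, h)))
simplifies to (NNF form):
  True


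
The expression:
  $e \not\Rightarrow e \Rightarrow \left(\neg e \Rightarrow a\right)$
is always true.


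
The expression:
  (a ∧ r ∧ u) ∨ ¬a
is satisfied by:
  {u: True, r: True, a: False}
  {u: True, r: False, a: False}
  {r: True, u: False, a: False}
  {u: False, r: False, a: False}
  {a: True, u: True, r: True}


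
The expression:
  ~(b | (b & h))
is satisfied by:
  {b: False}


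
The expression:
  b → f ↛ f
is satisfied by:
  {b: False}


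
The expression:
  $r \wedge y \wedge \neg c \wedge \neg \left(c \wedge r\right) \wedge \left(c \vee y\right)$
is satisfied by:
  {r: True, y: True, c: False}


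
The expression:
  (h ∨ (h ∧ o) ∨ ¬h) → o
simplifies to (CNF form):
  o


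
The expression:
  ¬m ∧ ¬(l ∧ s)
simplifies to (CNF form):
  ¬m ∧ (¬l ∨ ¬s)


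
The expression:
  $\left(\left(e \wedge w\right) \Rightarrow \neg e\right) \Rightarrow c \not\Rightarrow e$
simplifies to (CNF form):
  $\left(c \vee e\right) \wedge \left(c \vee w\right) \wedge \left(e \vee \neg e\right) \wedge \left(w \vee \neg e\right)$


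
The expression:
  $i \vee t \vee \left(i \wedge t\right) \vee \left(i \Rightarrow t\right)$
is always true.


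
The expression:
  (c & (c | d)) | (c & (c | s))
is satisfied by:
  {c: True}


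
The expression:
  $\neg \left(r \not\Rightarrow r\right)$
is always true.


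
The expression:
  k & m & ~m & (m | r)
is never true.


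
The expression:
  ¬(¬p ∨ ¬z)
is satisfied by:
  {z: True, p: True}


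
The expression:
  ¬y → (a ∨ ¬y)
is always true.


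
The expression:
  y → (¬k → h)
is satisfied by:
  {k: True, h: True, y: False}
  {k: True, h: False, y: False}
  {h: True, k: False, y: False}
  {k: False, h: False, y: False}
  {y: True, k: True, h: True}
  {y: True, k: True, h: False}
  {y: True, h: True, k: False}


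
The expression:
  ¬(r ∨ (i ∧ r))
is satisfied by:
  {r: False}


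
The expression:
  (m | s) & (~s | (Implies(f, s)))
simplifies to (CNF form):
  m | s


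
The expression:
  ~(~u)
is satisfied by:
  {u: True}


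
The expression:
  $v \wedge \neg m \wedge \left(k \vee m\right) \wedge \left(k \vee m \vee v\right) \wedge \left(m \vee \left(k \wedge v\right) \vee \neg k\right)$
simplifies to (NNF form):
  $k \wedge v \wedge \neg m$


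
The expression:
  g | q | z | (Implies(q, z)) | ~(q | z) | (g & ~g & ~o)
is always true.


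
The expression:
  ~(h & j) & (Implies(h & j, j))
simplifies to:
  ~h | ~j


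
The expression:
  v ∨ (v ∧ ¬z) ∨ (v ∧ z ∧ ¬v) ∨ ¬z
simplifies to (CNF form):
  v ∨ ¬z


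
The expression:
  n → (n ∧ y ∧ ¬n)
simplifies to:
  ¬n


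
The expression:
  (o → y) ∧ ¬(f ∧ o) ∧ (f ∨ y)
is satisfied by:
  {y: True, o: False, f: False}
  {f: True, y: True, o: False}
  {f: True, y: False, o: False}
  {o: True, y: True, f: False}


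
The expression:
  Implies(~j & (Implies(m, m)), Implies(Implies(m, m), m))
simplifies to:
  j | m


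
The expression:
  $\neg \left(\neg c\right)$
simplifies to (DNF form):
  $c$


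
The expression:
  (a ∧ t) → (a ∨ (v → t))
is always true.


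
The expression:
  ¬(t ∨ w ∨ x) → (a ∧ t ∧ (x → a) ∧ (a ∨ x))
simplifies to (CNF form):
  t ∨ w ∨ x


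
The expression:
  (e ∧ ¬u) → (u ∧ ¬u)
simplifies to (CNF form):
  u ∨ ¬e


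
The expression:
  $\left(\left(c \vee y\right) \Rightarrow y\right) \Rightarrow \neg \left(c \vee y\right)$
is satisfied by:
  {y: False}


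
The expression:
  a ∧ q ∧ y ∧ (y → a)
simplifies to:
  a ∧ q ∧ y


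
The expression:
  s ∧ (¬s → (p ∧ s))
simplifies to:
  s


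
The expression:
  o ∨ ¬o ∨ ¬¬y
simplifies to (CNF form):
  True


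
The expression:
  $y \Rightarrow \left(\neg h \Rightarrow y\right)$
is always true.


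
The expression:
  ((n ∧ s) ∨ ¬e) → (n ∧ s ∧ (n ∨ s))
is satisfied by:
  {n: True, e: True, s: True}
  {n: True, e: True, s: False}
  {e: True, s: True, n: False}
  {e: True, s: False, n: False}
  {n: True, s: True, e: False}


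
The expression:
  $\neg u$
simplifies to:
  $\neg u$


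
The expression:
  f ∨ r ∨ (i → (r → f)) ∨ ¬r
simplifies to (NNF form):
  True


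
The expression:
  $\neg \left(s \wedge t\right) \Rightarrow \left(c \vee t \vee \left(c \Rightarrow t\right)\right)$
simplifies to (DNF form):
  $\text{True}$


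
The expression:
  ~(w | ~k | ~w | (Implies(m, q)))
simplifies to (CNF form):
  False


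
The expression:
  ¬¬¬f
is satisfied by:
  {f: False}


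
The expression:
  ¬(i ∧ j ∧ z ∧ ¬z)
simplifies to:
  True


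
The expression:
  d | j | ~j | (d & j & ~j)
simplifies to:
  True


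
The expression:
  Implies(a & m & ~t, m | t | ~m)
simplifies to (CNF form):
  True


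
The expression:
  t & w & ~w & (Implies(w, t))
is never true.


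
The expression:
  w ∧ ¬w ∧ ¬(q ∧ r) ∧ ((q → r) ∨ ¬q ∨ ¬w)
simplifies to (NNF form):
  False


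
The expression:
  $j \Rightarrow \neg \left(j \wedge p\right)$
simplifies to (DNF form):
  $\neg j \vee \neg p$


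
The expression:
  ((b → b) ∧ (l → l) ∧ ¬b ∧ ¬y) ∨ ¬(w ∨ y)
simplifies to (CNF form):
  ¬y ∧ (¬b ∨ ¬w)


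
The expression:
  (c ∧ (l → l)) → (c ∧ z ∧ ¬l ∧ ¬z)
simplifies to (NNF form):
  ¬c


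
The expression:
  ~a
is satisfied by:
  {a: False}


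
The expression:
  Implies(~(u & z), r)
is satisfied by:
  {r: True, u: True, z: True}
  {r: True, u: True, z: False}
  {r: True, z: True, u: False}
  {r: True, z: False, u: False}
  {u: True, z: True, r: False}


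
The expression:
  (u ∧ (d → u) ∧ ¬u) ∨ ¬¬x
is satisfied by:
  {x: True}


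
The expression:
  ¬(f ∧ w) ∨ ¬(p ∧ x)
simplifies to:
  ¬f ∨ ¬p ∨ ¬w ∨ ¬x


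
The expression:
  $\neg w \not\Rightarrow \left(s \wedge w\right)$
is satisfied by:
  {w: False}


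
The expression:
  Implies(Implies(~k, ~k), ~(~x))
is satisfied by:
  {x: True}


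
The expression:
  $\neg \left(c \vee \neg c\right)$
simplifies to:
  $\text{False}$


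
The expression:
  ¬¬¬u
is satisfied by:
  {u: False}


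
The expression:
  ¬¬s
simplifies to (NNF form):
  s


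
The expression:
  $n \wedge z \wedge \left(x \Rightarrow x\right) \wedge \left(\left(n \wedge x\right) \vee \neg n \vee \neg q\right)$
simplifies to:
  $n \wedge z \wedge \left(x \vee \neg q\right)$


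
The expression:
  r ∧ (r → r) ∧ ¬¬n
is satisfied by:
  {r: True, n: True}
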